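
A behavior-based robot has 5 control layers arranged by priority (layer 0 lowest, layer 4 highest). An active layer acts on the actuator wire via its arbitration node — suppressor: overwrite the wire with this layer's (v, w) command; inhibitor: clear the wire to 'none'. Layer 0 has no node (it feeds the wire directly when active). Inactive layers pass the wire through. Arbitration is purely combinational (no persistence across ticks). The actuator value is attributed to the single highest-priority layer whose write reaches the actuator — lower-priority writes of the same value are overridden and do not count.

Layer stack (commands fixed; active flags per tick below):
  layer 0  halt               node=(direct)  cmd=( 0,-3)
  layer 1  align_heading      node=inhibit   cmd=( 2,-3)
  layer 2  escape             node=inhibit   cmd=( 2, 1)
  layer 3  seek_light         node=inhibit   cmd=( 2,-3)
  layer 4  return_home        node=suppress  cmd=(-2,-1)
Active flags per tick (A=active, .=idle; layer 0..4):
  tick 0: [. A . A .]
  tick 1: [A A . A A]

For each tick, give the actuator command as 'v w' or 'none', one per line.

none
-2 -1

tick 0:
  L0 halt: idle → wire = none
  L1 align_heading: active, inhibitor → wire = none
  L2 escape: idle → wire stays none
  L3 seek_light: active, inhibitor → wire = none
  L4 return_home: idle → wire stays none
  actuator = none
tick 1:
  L0 halt: active, feeds wire = (0, -3)
  L1 align_heading: active, inhibitor → wire = none
  L2 escape: idle → wire stays none
  L3 seek_light: active, inhibitor → wire = none
  L4 return_home: active, suppressor → wire = (-2, -1)
  actuator = (-2, -1)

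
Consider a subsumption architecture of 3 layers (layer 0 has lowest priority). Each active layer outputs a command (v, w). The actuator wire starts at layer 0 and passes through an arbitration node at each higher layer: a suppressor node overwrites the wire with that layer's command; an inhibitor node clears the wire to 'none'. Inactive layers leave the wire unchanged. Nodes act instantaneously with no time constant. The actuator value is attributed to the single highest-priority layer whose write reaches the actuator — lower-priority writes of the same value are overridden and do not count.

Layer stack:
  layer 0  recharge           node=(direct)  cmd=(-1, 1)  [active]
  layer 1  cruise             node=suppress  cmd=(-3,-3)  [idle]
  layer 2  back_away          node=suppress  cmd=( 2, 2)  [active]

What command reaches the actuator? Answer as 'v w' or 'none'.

2 2

layer 0 (recharge) active — direct: (-1, 1)
layer 1 (cruise) idle — unchanged: (-1, 1)
layer 2 (back_away) active — suppresses: (2, 2)
→ actuator (2, 2)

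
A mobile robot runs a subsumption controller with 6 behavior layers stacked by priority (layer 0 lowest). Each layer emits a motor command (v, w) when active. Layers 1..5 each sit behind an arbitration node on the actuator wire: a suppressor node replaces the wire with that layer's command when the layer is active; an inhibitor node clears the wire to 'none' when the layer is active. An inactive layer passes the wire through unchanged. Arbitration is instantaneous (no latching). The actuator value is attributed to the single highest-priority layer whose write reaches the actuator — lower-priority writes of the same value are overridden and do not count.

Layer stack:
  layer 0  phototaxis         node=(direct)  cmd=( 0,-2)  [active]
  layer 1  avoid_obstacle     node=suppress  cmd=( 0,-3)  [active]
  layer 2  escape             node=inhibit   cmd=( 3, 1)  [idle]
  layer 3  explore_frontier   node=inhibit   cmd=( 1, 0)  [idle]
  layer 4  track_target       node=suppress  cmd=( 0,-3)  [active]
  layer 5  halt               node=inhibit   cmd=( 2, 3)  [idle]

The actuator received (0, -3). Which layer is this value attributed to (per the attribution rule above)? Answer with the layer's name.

L0 phototaxis: active, feeds wire = (0, -2)
L1 avoid_obstacle: active, suppressor → wire = (0, -3)
L2 escape: idle → wire stays (0, -3)
L3 explore_frontier: idle → wire stays (0, -3)
L4 track_target: active, suppressor → wire = (0, -3)
L5 halt: idle → wire stays (0, -3)
actuator = (0, -3)
last writer: layer 4 = track_target

track_target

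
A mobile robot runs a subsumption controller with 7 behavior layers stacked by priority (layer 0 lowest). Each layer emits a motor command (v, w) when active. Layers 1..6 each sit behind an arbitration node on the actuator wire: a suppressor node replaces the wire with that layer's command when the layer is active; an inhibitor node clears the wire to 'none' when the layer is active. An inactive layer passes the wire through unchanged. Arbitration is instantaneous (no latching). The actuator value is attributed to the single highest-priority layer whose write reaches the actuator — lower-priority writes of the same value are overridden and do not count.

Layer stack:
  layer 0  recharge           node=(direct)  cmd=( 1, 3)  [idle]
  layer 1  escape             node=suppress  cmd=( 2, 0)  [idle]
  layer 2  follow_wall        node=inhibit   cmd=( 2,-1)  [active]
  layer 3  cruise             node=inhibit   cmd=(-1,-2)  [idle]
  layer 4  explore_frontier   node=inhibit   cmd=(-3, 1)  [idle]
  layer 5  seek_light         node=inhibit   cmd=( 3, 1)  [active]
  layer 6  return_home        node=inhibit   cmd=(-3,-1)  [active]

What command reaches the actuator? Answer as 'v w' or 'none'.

none

layer 0 (recharge) idle — none
layer 1 (escape) idle — unchanged: none
layer 2 (follow_wall) active — inhibits: none
layer 3 (cruise) idle — unchanged: none
layer 4 (explore_frontier) idle — unchanged: none
layer 5 (seek_light) active — inhibits: none
layer 6 (return_home) active — inhibits: none
→ actuator none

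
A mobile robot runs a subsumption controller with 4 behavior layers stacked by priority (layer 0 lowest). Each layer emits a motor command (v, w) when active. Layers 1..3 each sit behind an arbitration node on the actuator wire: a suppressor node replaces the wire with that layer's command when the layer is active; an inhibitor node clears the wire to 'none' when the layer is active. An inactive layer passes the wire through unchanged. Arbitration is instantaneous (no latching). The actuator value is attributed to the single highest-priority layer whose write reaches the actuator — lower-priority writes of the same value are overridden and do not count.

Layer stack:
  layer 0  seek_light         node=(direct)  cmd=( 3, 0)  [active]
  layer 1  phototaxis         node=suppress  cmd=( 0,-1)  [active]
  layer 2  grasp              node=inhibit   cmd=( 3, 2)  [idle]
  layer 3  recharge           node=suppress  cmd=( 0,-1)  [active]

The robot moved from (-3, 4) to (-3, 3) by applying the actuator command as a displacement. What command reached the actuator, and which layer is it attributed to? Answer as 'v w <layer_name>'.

displacement = (-3, 3) − (-3, 4) = (0, -1)
L0 seek_light: active, feeds wire = (3, 0)
L1 phototaxis: active, suppressor → wire = (0, -1)
L2 grasp: idle → wire stays (0, -1)
L3 recharge: active, suppressor → wire = (0, -1)
actuator = (0, -1) — from layer 3 (recharge)

0 -1 recharge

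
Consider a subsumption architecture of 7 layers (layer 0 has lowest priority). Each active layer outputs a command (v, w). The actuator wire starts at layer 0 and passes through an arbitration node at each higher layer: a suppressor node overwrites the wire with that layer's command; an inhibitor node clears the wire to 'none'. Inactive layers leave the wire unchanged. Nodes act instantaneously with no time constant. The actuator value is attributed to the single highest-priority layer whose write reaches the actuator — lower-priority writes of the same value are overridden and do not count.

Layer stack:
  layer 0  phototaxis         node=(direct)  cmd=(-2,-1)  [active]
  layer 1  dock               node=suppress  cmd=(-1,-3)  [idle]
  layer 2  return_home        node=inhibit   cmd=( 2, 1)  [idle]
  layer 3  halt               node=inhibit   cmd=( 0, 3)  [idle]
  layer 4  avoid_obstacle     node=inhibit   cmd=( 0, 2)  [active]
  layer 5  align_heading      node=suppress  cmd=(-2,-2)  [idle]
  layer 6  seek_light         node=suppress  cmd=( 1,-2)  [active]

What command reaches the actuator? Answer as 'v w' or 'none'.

1 -2

layer 0 (phototaxis) active — direct: (-2, -1)
layer 1 (dock) idle — unchanged: (-2, -1)
layer 2 (return_home) idle — unchanged: (-2, -1)
layer 3 (halt) idle — unchanged: (-2, -1)
layer 4 (avoid_obstacle) active — inhibits: none
layer 5 (align_heading) idle — unchanged: none
layer 6 (seek_light) active — suppresses: (1, -2)
→ actuator (1, -2)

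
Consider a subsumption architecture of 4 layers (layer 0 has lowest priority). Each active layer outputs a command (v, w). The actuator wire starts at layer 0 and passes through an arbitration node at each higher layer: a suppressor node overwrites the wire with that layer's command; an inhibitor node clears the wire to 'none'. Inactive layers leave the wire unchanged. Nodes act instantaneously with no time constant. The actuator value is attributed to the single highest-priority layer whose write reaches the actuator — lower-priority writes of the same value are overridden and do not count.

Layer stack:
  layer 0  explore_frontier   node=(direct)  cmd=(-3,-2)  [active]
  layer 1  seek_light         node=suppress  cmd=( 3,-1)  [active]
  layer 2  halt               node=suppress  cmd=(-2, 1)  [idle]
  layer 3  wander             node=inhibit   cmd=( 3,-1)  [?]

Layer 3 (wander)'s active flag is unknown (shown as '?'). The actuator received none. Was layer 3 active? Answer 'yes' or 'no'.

If layer 3 is active=yes:
  actuator would be none
If layer 3 is active=no:
  actuator would be (3, -1)
Observed none, so layer 3 was active.

yes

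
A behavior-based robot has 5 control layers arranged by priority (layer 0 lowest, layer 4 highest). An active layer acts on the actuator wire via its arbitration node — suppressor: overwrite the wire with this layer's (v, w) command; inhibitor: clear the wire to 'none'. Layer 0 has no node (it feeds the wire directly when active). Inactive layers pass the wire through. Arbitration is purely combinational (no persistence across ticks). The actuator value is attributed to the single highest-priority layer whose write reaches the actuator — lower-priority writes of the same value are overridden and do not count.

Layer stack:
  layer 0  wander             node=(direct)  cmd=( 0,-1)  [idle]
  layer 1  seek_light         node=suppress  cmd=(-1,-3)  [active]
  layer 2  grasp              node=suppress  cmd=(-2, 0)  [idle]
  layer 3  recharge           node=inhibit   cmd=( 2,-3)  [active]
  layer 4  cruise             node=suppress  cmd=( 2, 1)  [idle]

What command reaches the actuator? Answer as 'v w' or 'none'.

L0 wander: idle → wire = none
L1 seek_light: active, suppressor → wire = (-1, -3)
L2 grasp: idle → wire stays (-1, -3)
L3 recharge: active, inhibitor → wire = none
L4 cruise: idle → wire stays none
actuator = none

none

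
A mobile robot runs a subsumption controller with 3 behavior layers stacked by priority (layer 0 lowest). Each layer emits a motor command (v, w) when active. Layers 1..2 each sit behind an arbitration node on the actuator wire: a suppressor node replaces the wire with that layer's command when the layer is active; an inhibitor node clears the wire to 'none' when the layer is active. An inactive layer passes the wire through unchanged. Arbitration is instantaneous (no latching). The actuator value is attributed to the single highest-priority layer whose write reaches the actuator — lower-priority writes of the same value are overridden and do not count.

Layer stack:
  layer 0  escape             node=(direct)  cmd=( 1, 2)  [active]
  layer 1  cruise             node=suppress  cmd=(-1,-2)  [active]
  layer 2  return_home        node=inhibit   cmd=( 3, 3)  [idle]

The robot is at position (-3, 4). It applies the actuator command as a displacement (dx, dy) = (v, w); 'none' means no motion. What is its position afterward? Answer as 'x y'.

-4 2

layer 0 (escape) active — direct: (1, 2)
layer 1 (cruise) active — suppresses: (-1, -2)
layer 2 (return_home) idle — unchanged: (-1, -2)
→ actuator (-1, -2)
position: (-3, 4) + (-1, -2) = (-4, 2)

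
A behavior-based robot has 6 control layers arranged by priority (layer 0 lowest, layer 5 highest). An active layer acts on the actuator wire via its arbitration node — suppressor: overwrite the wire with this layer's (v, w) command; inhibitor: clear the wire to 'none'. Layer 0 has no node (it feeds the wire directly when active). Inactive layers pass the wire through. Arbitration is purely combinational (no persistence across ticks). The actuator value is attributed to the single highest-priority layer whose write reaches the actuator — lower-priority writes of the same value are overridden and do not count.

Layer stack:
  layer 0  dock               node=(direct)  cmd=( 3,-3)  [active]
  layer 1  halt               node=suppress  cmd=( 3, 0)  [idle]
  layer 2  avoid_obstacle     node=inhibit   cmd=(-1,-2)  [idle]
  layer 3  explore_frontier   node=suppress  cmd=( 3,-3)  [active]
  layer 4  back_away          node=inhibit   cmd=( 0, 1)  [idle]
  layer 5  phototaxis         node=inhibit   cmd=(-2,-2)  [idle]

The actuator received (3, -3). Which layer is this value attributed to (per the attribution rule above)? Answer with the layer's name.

explore_frontier

layer 0 (dock) active — direct: (3, -3)
layer 1 (halt) idle — unchanged: (3, -3)
layer 2 (avoid_obstacle) idle — unchanged: (3, -3)
layer 3 (explore_frontier) active — suppresses: (3, -3)
layer 4 (back_away) idle — unchanged: (3, -3)
layer 5 (phototaxis) idle — unchanged: (3, -3)
→ actuator (3, -3)
last writer: layer 3 = explore_frontier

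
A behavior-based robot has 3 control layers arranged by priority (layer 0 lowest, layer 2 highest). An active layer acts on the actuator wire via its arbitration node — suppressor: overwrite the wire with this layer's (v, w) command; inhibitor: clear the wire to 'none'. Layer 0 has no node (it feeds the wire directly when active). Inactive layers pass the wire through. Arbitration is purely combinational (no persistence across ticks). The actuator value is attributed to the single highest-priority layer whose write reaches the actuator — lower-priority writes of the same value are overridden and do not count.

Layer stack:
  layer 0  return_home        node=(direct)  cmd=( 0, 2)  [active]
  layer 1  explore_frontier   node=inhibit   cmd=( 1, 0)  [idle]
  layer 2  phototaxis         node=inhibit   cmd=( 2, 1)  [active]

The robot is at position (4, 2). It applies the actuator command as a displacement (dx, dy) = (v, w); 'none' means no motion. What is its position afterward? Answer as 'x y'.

4 2

L0 return_home: active, feeds wire = (0, 2)
L1 explore_frontier: idle → wire stays (0, 2)
L2 phototaxis: active, inhibitor → wire = none
actuator = none
position: (4, 2) + none = (4, 2)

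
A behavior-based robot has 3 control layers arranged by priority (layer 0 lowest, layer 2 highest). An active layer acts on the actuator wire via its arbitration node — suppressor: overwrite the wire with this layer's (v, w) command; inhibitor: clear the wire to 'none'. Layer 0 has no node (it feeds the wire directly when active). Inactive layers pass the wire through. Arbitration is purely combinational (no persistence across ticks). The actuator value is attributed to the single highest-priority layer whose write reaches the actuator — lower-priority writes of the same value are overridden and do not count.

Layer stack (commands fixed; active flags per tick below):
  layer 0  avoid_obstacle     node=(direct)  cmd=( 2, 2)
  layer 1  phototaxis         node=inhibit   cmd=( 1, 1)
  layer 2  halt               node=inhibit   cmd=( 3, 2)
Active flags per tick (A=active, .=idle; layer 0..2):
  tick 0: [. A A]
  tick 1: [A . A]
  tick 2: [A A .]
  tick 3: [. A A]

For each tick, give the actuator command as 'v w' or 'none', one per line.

tick 0:
  layer 0 (avoid_obstacle) idle — none
  layer 1 (phototaxis) active — inhibits: none
  layer 2 (halt) active — inhibits: none
  → actuator none
tick 1:
  layer 0 (avoid_obstacle) active — direct: (2, 2)
  layer 1 (phototaxis) idle — unchanged: (2, 2)
  layer 2 (halt) active — inhibits: none
  → actuator none
tick 2:
  layer 0 (avoid_obstacle) active — direct: (2, 2)
  layer 1 (phototaxis) active — inhibits: none
  layer 2 (halt) idle — unchanged: none
  → actuator none
tick 3:
  layer 0 (avoid_obstacle) idle — none
  layer 1 (phototaxis) active — inhibits: none
  layer 2 (halt) active — inhibits: none
  → actuator none

none
none
none
none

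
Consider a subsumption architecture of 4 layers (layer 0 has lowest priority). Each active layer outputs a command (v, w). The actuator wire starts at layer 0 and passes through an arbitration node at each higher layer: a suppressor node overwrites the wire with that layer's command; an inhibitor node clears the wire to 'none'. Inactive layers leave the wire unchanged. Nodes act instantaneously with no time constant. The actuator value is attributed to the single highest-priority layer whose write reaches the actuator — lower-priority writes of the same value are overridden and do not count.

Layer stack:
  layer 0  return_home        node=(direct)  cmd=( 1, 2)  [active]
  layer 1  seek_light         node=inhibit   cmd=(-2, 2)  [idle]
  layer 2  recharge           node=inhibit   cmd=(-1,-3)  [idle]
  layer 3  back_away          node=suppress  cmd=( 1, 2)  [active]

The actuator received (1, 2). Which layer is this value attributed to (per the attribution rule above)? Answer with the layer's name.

back_away

layer 0 (return_home) active — direct: (1, 2)
layer 1 (seek_light) idle — unchanged: (1, 2)
layer 2 (recharge) idle — unchanged: (1, 2)
layer 3 (back_away) active — suppresses: (1, 2)
→ actuator (1, 2)
last writer: layer 3 = back_away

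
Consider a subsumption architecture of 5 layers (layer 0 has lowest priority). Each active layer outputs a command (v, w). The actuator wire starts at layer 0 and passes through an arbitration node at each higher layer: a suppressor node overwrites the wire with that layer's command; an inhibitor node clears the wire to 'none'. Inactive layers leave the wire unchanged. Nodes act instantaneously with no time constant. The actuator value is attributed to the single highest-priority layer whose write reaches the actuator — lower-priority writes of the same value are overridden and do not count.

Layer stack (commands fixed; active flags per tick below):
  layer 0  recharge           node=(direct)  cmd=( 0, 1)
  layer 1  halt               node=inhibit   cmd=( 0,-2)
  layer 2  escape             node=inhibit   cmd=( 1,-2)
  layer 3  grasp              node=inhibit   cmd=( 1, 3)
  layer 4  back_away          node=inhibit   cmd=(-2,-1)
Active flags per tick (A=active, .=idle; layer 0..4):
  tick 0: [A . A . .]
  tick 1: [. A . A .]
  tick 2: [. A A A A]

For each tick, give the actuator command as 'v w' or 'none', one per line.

tick 0:
  [0] recharge on; wire := (0, 1)
  [1] halt off; pass (0, 1)
  [2] escape on (inhibit); wire := none
  [3] grasp off; pass none
  [4] back_away off; pass none
  output none
tick 1:
  [0] recharge off; wire := none
  [1] halt on (inhibit); wire := none
  [2] escape off; pass none
  [3] grasp on (inhibit); wire := none
  [4] back_away off; pass none
  output none
tick 2:
  [0] recharge off; wire := none
  [1] halt on (inhibit); wire := none
  [2] escape on (inhibit); wire := none
  [3] grasp on (inhibit); wire := none
  [4] back_away on (inhibit); wire := none
  output none

none
none
none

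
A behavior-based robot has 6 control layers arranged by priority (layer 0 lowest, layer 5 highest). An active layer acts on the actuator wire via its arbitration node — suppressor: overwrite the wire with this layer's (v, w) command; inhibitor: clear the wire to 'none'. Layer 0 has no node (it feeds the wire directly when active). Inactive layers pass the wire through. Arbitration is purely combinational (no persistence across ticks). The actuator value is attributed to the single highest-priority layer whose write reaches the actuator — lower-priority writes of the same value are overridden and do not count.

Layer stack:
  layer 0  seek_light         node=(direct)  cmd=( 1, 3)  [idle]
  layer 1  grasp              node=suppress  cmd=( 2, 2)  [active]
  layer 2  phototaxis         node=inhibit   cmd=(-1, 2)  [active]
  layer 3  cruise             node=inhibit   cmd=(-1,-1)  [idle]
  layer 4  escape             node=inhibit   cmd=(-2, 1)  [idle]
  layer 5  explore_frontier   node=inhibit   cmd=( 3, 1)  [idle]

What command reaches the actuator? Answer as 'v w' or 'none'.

none

L0 seek_light: idle → wire = none
L1 grasp: active, suppressor → wire = (2, 2)
L2 phototaxis: active, inhibitor → wire = none
L3 cruise: idle → wire stays none
L4 escape: idle → wire stays none
L5 explore_frontier: idle → wire stays none
actuator = none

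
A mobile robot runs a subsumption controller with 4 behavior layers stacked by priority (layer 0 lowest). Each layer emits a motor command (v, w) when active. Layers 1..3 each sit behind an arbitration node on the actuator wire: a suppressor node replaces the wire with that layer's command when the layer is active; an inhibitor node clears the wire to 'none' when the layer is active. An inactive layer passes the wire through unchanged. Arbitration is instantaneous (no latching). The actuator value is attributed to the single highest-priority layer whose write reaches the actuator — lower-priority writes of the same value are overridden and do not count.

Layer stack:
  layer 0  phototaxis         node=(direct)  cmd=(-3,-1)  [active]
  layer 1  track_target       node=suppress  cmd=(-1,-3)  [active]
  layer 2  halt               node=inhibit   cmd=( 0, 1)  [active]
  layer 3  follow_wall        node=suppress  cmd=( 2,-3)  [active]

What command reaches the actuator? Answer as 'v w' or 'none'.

layer 0 (phototaxis) active — direct: (-3, -1)
layer 1 (track_target) active — suppresses: (-1, -3)
layer 2 (halt) active — inhibits: none
layer 3 (follow_wall) active — suppresses: (2, -3)
→ actuator (2, -3)

2 -3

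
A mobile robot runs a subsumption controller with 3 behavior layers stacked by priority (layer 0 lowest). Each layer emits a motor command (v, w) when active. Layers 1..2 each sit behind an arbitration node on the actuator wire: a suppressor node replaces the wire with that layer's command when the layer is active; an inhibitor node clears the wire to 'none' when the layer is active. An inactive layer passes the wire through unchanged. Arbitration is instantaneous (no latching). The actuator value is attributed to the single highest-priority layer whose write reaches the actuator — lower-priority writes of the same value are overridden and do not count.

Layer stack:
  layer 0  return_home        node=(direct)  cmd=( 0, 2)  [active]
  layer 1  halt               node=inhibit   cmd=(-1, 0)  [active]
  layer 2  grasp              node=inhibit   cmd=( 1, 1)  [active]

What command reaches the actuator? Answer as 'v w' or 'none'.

none

L0 return_home: active, feeds wire = (0, 2)
L1 halt: active, inhibitor → wire = none
L2 grasp: active, inhibitor → wire = none
actuator = none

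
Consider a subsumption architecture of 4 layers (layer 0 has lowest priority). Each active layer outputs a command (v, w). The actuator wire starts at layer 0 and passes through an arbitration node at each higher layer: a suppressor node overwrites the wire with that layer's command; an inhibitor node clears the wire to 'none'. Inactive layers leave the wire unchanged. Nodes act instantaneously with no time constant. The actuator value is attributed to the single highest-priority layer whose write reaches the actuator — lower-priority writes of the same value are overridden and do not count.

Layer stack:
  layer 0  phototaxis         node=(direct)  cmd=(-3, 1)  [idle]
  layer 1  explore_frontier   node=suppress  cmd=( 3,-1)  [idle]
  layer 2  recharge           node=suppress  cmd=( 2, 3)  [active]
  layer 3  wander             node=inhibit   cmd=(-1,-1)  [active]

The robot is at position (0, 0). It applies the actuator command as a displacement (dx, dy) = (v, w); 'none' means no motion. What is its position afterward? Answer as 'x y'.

0 0

layer 0 (phototaxis) idle — none
layer 1 (explore_frontier) idle — unchanged: none
layer 2 (recharge) active — suppresses: (2, 3)
layer 3 (wander) active — inhibits: none
→ actuator none
position: (0, 0) + none = (0, 0)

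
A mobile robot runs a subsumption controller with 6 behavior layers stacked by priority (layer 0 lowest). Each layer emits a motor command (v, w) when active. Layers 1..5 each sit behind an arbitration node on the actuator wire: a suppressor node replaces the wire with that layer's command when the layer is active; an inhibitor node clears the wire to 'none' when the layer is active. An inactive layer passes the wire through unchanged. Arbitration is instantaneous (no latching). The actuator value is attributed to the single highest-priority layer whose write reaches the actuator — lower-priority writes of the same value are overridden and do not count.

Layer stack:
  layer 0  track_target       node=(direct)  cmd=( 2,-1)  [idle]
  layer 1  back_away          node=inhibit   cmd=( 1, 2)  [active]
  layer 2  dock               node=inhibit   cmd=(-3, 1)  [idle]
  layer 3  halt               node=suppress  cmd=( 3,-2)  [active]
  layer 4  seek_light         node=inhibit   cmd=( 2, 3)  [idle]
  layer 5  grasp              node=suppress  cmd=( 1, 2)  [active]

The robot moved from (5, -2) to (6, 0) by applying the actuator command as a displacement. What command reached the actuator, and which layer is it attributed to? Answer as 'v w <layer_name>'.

displacement = (6, 0) − (5, -2) = (1, 2)
L0 track_target: idle → wire = none
L1 back_away: active, inhibitor → wire = none
L2 dock: idle → wire stays none
L3 halt: active, suppressor → wire = (3, -2)
L4 seek_light: idle → wire stays (3, -2)
L5 grasp: active, suppressor → wire = (1, 2)
actuator = (1, 2) — from layer 5 (grasp)

1 2 grasp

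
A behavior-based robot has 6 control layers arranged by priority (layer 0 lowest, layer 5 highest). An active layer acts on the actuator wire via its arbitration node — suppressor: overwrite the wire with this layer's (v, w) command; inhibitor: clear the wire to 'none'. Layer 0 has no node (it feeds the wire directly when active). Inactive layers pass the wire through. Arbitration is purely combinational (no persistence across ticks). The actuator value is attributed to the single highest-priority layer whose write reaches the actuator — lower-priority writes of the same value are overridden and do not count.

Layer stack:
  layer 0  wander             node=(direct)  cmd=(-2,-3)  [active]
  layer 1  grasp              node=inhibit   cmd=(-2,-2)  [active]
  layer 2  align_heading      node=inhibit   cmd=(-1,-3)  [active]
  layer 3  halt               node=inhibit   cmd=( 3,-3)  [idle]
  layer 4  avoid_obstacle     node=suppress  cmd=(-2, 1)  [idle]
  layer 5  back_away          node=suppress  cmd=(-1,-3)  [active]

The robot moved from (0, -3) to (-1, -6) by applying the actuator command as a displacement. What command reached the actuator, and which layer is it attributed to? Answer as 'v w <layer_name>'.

-1 -3 back_away

displacement = (-1, -6) − (0, -3) = (-1, -3)
L0 wander: active, feeds wire = (-2, -3)
L1 grasp: active, inhibitor → wire = none
L2 align_heading: active, inhibitor → wire = none
L3 halt: idle → wire stays none
L4 avoid_obstacle: idle → wire stays none
L5 back_away: active, suppressor → wire = (-1, -3)
actuator = (-1, -3) — from layer 5 (back_away)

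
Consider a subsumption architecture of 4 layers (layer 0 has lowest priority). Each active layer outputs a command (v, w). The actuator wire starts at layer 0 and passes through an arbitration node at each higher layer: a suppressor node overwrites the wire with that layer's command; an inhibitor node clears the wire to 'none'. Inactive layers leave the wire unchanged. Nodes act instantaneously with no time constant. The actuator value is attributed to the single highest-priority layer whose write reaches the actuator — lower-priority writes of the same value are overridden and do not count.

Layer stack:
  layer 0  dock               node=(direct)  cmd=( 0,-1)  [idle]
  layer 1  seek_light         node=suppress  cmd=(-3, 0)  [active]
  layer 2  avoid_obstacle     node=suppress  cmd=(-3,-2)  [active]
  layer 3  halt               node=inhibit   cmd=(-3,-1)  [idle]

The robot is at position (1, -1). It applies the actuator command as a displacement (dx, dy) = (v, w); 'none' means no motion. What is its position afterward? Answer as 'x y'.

[0] dock off; wire := none
[1] seek_light on (suppress); wire := (-3, 0)
[2] avoid_obstacle on (suppress); wire := (-3, -2)
[3] halt off; pass (-3, -2)
output (-3, -2)
position: (1, -1) + (-3, -2) = (-2, -3)

-2 -3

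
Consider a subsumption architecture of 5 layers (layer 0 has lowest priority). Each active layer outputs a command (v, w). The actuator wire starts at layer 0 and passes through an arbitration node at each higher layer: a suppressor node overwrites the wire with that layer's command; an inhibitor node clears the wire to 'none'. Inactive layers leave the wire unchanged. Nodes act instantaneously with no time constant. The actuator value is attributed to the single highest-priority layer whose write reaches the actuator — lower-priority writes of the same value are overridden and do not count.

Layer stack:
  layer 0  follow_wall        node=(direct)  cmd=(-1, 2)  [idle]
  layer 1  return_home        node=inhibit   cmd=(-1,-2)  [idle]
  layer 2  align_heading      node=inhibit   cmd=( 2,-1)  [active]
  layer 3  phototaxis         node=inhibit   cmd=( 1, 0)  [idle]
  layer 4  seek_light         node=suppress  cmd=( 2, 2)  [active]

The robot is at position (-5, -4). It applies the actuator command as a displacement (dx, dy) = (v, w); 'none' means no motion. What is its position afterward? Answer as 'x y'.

[0] follow_wall off; wire := none
[1] return_home off; pass none
[2] align_heading on (inhibit); wire := none
[3] phototaxis off; pass none
[4] seek_light on (suppress); wire := (2, 2)
output (2, 2)
position: (-5, -4) + (2, 2) = (-3, -2)

-3 -2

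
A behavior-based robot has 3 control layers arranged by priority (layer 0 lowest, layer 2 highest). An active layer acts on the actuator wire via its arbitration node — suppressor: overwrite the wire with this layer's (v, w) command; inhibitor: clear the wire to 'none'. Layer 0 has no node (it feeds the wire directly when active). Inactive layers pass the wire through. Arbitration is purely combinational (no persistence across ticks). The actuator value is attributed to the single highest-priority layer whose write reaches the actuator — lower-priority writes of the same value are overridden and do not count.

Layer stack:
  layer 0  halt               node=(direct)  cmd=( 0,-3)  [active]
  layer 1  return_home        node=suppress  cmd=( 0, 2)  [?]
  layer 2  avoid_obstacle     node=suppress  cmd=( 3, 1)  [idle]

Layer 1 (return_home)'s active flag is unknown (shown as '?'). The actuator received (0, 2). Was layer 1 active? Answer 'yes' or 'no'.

yes

If layer 1 is active=yes:
  actuator would be (0, 2)
If layer 1 is active=no:
  actuator would be (0, -3)
Observed (0, 2), so layer 1 was active.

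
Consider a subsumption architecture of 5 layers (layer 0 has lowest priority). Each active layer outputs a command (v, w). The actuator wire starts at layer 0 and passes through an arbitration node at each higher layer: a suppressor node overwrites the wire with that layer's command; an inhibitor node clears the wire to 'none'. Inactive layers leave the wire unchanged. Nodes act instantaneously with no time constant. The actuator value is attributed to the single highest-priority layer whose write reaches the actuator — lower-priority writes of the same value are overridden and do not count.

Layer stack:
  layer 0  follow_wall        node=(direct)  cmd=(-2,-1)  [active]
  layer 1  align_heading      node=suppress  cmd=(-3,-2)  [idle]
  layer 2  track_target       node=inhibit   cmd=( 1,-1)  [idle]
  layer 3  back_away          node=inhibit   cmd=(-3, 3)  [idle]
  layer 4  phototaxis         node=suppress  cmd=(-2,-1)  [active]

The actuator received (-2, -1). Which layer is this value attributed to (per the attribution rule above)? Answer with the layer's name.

[0] follow_wall on; wire := (-2, -1)
[1] align_heading off; pass (-2, -1)
[2] track_target off; pass (-2, -1)
[3] back_away off; pass (-2, -1)
[4] phototaxis on (suppress); wire := (-2, -1)
output (-2, -1)
last writer: layer 4 = phototaxis

phototaxis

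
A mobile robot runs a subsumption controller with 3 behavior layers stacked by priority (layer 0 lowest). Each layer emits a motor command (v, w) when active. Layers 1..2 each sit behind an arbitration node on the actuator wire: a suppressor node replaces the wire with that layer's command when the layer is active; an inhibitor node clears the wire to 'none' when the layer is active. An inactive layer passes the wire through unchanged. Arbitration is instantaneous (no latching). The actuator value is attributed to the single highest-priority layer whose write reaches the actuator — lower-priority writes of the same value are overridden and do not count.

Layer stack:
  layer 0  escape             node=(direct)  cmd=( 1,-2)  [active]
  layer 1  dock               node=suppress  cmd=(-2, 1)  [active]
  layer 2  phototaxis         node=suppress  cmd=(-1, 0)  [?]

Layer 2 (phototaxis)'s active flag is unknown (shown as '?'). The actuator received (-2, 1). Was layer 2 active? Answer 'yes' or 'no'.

If layer 2 is active=yes:
  actuator would be (-1, 0)
If layer 2 is active=no:
  actuator would be (-2, 1)
Observed (-2, 1), so layer 2 was idle.

no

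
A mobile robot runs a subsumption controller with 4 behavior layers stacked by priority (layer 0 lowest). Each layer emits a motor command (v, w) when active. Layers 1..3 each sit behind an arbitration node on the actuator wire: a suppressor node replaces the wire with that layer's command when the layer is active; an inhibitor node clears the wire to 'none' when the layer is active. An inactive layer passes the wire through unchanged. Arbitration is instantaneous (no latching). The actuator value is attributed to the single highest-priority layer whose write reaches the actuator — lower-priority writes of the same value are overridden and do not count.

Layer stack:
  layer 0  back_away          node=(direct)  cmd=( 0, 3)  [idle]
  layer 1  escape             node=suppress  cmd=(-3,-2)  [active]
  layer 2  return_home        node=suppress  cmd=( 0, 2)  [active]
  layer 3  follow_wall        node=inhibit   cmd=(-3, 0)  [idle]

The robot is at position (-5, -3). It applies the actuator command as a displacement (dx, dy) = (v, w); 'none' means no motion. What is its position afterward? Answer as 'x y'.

L0 back_away: idle → wire = none
L1 escape: active, suppressor → wire = (-3, -2)
L2 return_home: active, suppressor → wire = (0, 2)
L3 follow_wall: idle → wire stays (0, 2)
actuator = (0, 2)
position: (-5, -3) + (0, 2) = (-5, -1)

-5 -1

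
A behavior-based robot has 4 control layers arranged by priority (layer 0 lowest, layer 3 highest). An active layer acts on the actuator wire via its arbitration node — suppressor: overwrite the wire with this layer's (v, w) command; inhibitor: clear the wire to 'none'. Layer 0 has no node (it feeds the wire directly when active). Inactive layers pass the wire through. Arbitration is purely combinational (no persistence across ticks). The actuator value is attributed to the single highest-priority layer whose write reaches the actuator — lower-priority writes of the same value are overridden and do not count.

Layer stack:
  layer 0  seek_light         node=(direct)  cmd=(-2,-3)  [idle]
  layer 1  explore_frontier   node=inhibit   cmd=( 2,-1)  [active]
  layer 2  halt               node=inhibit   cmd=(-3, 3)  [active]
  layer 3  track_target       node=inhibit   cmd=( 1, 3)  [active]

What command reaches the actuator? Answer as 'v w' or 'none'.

none

L0 seek_light: idle → wire = none
L1 explore_frontier: active, inhibitor → wire = none
L2 halt: active, inhibitor → wire = none
L3 track_target: active, inhibitor → wire = none
actuator = none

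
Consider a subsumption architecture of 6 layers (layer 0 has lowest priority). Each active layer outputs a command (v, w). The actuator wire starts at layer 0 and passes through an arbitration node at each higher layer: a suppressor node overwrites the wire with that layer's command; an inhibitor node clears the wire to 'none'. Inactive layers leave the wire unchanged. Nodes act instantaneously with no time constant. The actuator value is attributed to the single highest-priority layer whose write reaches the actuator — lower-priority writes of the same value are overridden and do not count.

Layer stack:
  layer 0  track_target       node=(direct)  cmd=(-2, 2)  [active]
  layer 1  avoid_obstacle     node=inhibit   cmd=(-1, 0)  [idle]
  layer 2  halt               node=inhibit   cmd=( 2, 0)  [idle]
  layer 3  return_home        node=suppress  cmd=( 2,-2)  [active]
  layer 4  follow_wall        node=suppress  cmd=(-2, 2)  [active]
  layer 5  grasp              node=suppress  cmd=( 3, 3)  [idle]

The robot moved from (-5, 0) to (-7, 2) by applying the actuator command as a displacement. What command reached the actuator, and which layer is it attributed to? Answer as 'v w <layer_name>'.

displacement = (-7, 2) − (-5, 0) = (-2, 2)
layer 0 (track_target) active — direct: (-2, 2)
layer 1 (avoid_obstacle) idle — unchanged: (-2, 2)
layer 2 (halt) idle — unchanged: (-2, 2)
layer 3 (return_home) active — suppresses: (2, -2)
layer 4 (follow_wall) active — suppresses: (-2, 2)
layer 5 (grasp) idle — unchanged: (-2, 2)
→ actuator (-2, 2) — from layer 4 (follow_wall)

-2 2 follow_wall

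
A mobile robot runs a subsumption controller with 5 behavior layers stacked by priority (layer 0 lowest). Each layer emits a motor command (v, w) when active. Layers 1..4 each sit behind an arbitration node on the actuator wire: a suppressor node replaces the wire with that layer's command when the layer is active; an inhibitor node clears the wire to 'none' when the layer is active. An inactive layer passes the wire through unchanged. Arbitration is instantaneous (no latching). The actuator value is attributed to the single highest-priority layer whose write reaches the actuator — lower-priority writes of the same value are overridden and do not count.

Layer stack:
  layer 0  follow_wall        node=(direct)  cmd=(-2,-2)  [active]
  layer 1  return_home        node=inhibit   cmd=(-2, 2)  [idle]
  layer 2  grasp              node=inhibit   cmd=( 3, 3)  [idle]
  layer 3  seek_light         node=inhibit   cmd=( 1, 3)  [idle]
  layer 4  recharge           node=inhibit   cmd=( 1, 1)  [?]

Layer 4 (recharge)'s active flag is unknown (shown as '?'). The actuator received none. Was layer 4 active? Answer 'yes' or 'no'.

If layer 4 is active=yes:
  actuator would be none
If layer 4 is active=no:
  actuator would be (-2, -2)
Observed none, so layer 4 was active.

yes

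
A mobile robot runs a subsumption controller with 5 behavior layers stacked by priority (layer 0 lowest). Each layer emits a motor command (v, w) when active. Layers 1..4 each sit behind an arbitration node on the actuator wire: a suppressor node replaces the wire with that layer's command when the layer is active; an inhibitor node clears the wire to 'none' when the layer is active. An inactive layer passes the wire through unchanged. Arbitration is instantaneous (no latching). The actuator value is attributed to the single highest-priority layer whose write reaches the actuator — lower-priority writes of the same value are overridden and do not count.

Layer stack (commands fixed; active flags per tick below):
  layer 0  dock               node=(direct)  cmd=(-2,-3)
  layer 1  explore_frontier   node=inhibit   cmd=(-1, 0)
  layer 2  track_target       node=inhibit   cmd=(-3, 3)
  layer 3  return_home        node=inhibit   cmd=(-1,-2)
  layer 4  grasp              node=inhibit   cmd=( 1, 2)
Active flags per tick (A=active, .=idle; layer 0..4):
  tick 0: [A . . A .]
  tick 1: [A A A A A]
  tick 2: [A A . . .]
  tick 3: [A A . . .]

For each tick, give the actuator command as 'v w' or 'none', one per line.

tick 0:
  [0] dock on; wire := (-2, -3)
  [1] explore_frontier off; pass (-2, -3)
  [2] track_target off; pass (-2, -3)
  [3] return_home on (inhibit); wire := none
  [4] grasp off; pass none
  output none
tick 1:
  [0] dock on; wire := (-2, -3)
  [1] explore_frontier on (inhibit); wire := none
  [2] track_target on (inhibit); wire := none
  [3] return_home on (inhibit); wire := none
  [4] grasp on (inhibit); wire := none
  output none
tick 2:
  [0] dock on; wire := (-2, -3)
  [1] explore_frontier on (inhibit); wire := none
  [2] track_target off; pass none
  [3] return_home off; pass none
  [4] grasp off; pass none
  output none
tick 3:
  [0] dock on; wire := (-2, -3)
  [1] explore_frontier on (inhibit); wire := none
  [2] track_target off; pass none
  [3] return_home off; pass none
  [4] grasp off; pass none
  output none

none
none
none
none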